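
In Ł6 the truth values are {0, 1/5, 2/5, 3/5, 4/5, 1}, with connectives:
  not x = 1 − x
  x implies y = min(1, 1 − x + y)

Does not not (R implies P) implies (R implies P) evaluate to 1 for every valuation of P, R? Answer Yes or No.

Yes

At P = 2/5, R = 0, for instance:
R implies P = 0 implies 2/5 = 1
not (R implies P) = not 1 = 0
not not (R implies P) = not 0 = 1
not not (R implies P) implies (R implies P) = 1 implies 1 = 1
and checking the remaining 35 assignments likewise gives ≥ 1 in every case.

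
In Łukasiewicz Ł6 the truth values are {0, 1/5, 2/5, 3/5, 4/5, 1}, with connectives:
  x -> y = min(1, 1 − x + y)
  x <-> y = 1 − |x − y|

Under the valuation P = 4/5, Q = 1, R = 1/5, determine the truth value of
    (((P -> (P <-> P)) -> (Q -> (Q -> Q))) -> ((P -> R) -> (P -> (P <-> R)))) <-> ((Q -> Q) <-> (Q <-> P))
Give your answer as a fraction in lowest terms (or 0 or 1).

P <-> P = 4/5 <-> 4/5 = 1
P -> (P <-> P) = 4/5 -> 1 = 1
Q -> Q = 1 -> 1 = 1
Q -> (Q -> Q) = 1 -> 1 = 1
(P -> (P <-> P)) -> (Q -> (Q -> Q)) = 1 -> 1 = 1
P -> R = 4/5 -> 1/5 = 2/5
P <-> R = 4/5 <-> 1/5 = 2/5
P -> (P <-> R) = 4/5 -> 2/5 = 3/5
(P -> R) -> (P -> (P <-> R)) = 2/5 -> 3/5 = 1
((P -> (P <-> P)) -> (Q -> (Q -> Q))) -> ((P -> R) -> (P -> (P <-> R))) = 1 -> 1 = 1
Q -> Q = 1 -> 1 = 1
Q <-> P = 1 <-> 4/5 = 4/5
(Q -> Q) <-> (Q <-> P) = 1 <-> 4/5 = 4/5
(((P -> (P <-> P)) -> (Q -> (Q -> Q))) -> ((P -> R) -> (P -> (P <-> R)))) <-> ((Q -> Q) <-> (Q <-> P)) = 1 <-> 4/5 = 4/5

4/5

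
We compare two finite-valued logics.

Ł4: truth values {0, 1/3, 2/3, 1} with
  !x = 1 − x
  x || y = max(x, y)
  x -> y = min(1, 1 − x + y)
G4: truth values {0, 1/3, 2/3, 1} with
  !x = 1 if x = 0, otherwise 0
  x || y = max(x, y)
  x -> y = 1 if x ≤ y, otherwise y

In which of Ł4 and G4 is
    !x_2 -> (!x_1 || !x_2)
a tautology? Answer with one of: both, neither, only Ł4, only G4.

In Ł4: every assignment gives 1 — tautology.
In G4: every assignment gives 1 — tautology.

both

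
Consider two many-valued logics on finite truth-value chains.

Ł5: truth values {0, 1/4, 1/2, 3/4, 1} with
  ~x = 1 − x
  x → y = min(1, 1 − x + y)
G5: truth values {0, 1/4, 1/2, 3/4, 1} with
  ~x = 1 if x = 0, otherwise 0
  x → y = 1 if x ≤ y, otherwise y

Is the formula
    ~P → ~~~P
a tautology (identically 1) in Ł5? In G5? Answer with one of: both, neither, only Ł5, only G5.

both

In Ł5: every assignment gives 1 — tautology.
In G5: every assignment gives 1 — tautology.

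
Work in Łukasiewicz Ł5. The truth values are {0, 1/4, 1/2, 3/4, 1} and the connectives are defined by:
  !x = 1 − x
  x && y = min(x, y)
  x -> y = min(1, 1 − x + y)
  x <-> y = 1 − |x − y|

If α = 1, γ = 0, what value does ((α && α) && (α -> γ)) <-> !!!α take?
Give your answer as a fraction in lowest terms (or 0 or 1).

1

α && α = 1 && 1 = 1
α -> γ = 1 -> 0 = 0
(α && α) && (α -> γ) = 1 && 0 = 0
!α = !1 = 0
!!α = !0 = 1
!!!α = !1 = 0
((α && α) && (α -> γ)) <-> !!!α = 0 <-> 0 = 1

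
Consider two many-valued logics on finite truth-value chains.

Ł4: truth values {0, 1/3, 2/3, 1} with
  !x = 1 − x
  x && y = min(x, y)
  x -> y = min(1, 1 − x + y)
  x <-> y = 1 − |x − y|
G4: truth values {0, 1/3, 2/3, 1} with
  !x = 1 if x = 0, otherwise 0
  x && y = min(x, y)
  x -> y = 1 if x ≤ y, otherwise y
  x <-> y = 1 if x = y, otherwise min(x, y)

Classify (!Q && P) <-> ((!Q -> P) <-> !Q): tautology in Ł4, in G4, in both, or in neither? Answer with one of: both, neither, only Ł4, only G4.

In Ł4: at P = 0, Q = 1/3 the value is 1/3 — not a tautology.
In G4: every assignment gives 1 — tautology.

only G4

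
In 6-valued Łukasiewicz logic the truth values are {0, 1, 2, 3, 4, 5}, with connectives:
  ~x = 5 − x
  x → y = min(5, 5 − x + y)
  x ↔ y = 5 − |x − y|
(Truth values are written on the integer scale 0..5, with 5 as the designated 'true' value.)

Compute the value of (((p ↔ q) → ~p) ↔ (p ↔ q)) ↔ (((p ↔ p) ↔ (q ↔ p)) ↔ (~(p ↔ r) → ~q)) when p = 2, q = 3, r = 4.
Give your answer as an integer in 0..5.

4

p ↔ q = 2 ↔ 3 = 4
~p = ~2 = 3
(p ↔ q) → ~p = 4 → 3 = 4
p ↔ q = 2 ↔ 3 = 4
((p ↔ q) → ~p) ↔ (p ↔ q) = 4 ↔ 4 = 5
p ↔ p = 2 ↔ 2 = 5
q ↔ p = 3 ↔ 2 = 4
(p ↔ p) ↔ (q ↔ p) = 5 ↔ 4 = 4
p ↔ r = 2 ↔ 4 = 3
~(p ↔ r) = ~3 = 2
~q = ~3 = 2
~(p ↔ r) → ~q = 2 → 2 = 5
((p ↔ p) ↔ (q ↔ p)) ↔ (~(p ↔ r) → ~q) = 4 ↔ 5 = 4
(((p ↔ q) → ~p) ↔ (p ↔ q)) ↔ (((p ↔ p) ↔ (q ↔ p)) ↔ (~(p ↔ r) → ~q)) = 5 ↔ 4 = 4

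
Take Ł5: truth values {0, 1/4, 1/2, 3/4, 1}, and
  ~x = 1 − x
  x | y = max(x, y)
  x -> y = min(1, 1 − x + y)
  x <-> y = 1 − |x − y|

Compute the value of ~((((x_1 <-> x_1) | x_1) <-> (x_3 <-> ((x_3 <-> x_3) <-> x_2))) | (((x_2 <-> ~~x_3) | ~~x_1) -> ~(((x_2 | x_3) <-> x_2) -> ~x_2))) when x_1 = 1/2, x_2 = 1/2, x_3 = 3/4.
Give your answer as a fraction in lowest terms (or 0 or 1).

x_1 <-> x_1 = 1/2 <-> 1/2 = 1
(x_1 <-> x_1) | x_1 = 1 | 1/2 = 1
x_3 <-> x_3 = 3/4 <-> 3/4 = 1
(x_3 <-> x_3) <-> x_2 = 1 <-> 1/2 = 1/2
x_3 <-> ((x_3 <-> x_3) <-> x_2) = 3/4 <-> 1/2 = 3/4
((x_1 <-> x_1) | x_1) <-> (x_3 <-> ((x_3 <-> x_3) <-> x_2)) = 1 <-> 3/4 = 3/4
~x_3 = ~3/4 = 1/4
~~x_3 = ~1/4 = 3/4
x_2 <-> ~~x_3 = 1/2 <-> 3/4 = 3/4
~x_1 = ~1/2 = 1/2
~~x_1 = ~1/2 = 1/2
(x_2 <-> ~~x_3) | ~~x_1 = 3/4 | 1/2 = 3/4
x_2 | x_3 = 1/2 | 3/4 = 3/4
(x_2 | x_3) <-> x_2 = 3/4 <-> 1/2 = 3/4
~x_2 = ~1/2 = 1/2
((x_2 | x_3) <-> x_2) -> ~x_2 = 3/4 -> 1/2 = 3/4
~(((x_2 | x_3) <-> x_2) -> ~x_2) = ~3/4 = 1/4
((x_2 <-> ~~x_3) | ~~x_1) -> ~(((x_2 | x_3) <-> x_2) -> ~x_2) = 3/4 -> 1/4 = 1/2
(((x_1 <-> x_1) | x_1) <-> (x_3 <-> ((x_3 <-> x_3) <-> x_2))) | (((x_2 <-> ~~x_3) | ~~x_1) -> ~(((x_2 | x_3) <-> x_2) -> ~x_2)) = 3/4 | 1/2 = 3/4
~((((x_1 <-> x_1) | x_1) <-> (x_3 <-> ((x_3 <-> x_3) <-> x_2))) | (((x_2 <-> ~~x_3) | ~~x_1) -> ~(((x_2 | x_3) <-> x_2) -> ~x_2))) = ~3/4 = 1/4

1/4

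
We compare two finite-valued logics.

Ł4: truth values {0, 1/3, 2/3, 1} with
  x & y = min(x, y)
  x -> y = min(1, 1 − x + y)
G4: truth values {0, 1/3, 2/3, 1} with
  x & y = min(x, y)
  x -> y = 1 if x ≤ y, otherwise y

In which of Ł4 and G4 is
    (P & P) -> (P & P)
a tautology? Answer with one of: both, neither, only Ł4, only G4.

In Ł4: every assignment gives 1 — tautology.
In G4: every assignment gives 1 — tautology.

both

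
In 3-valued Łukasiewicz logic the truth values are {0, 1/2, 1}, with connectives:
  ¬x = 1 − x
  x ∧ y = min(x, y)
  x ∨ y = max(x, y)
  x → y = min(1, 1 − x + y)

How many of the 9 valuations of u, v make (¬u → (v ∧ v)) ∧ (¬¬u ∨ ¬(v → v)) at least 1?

3

u = 0, v = 0 ↦ 0  <
u = 0, v = 1/2 ↦ 0  <
u = 0, v = 1 ↦ 0  <
u = 1/2, v = 0 ↦ 1/2  <
u = 1/2, v = 1/2 ↦ 1/2  <
u = 1/2, v = 1 ↦ 1/2  <
u = 1, v = 0 ↦ 1  ≥
u = 1, v = 1/2 ↦ 1  ≥
u = 1, v = 1 ↦ 1  ≥
So 3 of the 9 assignments meet the threshold.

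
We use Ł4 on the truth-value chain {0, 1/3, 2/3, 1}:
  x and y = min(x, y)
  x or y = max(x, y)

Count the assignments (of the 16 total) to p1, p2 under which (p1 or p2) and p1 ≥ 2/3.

8

p1 = 0, p2 = 0 ↦ 0  <
p1 = 0, p2 = 1/3 ↦ 0  <
p1 = 0, p2 = 2/3 ↦ 0  <
p1 = 0, p2 = 1 ↦ 0  <
p1 = 1/3, p2 = 0 ↦ 1/3  <
p1 = 1/3, p2 = 1/3 ↦ 1/3  <
p1 = 1/3, p2 = 2/3 ↦ 1/3  <
p1 = 1/3, p2 = 1 ↦ 1/3  <
p1 = 2/3, p2 = 0 ↦ 2/3  ≥
p1 = 2/3, p2 = 1/3 ↦ 2/3  ≥
p1 = 2/3, p2 = 2/3 ↦ 2/3  ≥
p1 = 2/3, p2 = 1 ↦ 2/3  ≥
p1 = 1, p2 = 0 ↦ 1  ≥
p1 = 1, p2 = 1/3 ↦ 1  ≥
p1 = 1, p2 = 2/3 ↦ 1  ≥
p1 = 1, p2 = 1 ↦ 1  ≥
So 8 of the 16 assignments meet the threshold.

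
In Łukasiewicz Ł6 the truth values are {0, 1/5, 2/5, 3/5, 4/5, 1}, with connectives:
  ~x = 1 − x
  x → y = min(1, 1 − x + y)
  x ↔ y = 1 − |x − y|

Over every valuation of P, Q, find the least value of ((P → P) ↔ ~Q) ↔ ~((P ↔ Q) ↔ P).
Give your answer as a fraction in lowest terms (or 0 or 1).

1/5

Take P = 2/5, Q = 0:
P → P = 2/5 → 2/5 = 1
~Q = ~0 = 1
(P → P) ↔ ~Q = 1 ↔ 1 = 1
P ↔ Q = 2/5 ↔ 0 = 3/5
(P ↔ Q) ↔ P = 3/5 ↔ 2/5 = 4/5
~((P ↔ Q) ↔ P) = ~4/5 = 1/5
((P → P) ↔ ~Q) ↔ ~((P ↔ Q) ↔ P) = 1 ↔ 1/5 = 1/5
No assignment yields a value below 1/5, so this is the minimum.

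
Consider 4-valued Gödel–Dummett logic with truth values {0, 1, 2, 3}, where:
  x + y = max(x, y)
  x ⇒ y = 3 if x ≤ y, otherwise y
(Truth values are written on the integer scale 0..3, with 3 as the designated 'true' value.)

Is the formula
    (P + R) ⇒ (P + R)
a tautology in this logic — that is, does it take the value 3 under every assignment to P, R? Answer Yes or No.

P = 0, R = 0 ↦ 3
P = 0, R = 1 ↦ 3
P = 0, R = 2 ↦ 3
P = 0, R = 3 ↦ 3
P = 1, R = 0 ↦ 3
P = 1, R = 1 ↦ 3
P = 1, R = 2 ↦ 3
P = 1, R = 3 ↦ 3
P = 2, R = 0 ↦ 3
P = 2, R = 1 ↦ 3
P = 2, R = 2 ↦ 3
P = 2, R = 3 ↦ 3
P = 3, R = 0 ↦ 3
P = 3, R = 1 ↦ 3
P = 3, R = 2 ↦ 3
P = 3, R = 3 ↦ 3
Every assignment gives a value ≥ 3.

Yes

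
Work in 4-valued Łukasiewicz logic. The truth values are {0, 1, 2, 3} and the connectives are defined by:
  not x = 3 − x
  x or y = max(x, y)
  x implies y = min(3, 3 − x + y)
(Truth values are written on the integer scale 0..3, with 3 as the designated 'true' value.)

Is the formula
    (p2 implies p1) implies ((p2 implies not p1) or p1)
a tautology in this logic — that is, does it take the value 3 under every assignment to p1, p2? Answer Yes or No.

No

Counterexample: take p1 = 2, p2 = 2.
p2 implies p1 = 2 implies 2 = 3
not p1 = not 2 = 1
p2 implies not p1 = 2 implies 1 = 2
(p2 implies not p1) or p1 = 2 or 2 = 2
(p2 implies p1) implies ((p2 implies not p1) or p1) = 3 implies 2 = 2
This gives 2 ≠ 3.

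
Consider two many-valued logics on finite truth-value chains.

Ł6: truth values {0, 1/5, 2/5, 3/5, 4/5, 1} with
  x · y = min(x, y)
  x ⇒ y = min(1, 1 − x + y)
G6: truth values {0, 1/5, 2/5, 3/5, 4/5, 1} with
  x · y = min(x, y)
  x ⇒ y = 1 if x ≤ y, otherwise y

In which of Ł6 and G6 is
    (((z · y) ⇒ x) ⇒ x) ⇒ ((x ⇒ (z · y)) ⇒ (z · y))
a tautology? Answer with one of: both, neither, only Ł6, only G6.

In Ł6: every assignment gives 1 — tautology.
In G6: at x = 0, y = 1/5, z = 1/5 the value is 1/5 — not a tautology.

only Ł6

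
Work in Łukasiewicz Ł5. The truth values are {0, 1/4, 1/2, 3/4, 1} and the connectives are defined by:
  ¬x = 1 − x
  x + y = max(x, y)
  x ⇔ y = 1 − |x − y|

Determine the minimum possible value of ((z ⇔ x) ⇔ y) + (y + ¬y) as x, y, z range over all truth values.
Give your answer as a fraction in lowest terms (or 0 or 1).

1/2

Take x = 0, y = 1/2, z = 0:
z ⇔ x = 0 ⇔ 0 = 1
(z ⇔ x) ⇔ y = 1 ⇔ 1/2 = 1/2
¬y = ¬1/2 = 1/2
y + ¬y = 1/2 + 1/2 = 1/2
((z ⇔ x) ⇔ y) + (y + ¬y) = 1/2 + 1/2 = 1/2
No assignment yields a value below 1/2, so this is the minimum.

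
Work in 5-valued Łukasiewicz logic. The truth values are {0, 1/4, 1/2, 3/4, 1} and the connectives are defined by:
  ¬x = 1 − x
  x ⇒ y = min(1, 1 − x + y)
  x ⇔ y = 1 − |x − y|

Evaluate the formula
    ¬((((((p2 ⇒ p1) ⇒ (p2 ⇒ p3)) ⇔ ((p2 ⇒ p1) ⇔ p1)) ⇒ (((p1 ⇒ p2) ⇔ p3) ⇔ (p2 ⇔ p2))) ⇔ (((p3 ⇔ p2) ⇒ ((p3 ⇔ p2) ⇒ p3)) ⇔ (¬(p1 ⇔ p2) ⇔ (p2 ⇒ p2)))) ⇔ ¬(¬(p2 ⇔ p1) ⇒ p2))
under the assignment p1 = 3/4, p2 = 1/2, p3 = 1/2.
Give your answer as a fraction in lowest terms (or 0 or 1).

3/4

p2 ⇒ p1 = 1/2 ⇒ 3/4 = 1
p2 ⇒ p3 = 1/2 ⇒ 1/2 = 1
(p2 ⇒ p1) ⇒ (p2 ⇒ p3) = 1 ⇒ 1 = 1
p2 ⇒ p1 = 1/2 ⇒ 3/4 = 1
(p2 ⇒ p1) ⇔ p1 = 1 ⇔ 3/4 = 3/4
((p2 ⇒ p1) ⇒ (p2 ⇒ p3)) ⇔ ((p2 ⇒ p1) ⇔ p1) = 1 ⇔ 3/4 = 3/4
p1 ⇒ p2 = 3/4 ⇒ 1/2 = 3/4
(p1 ⇒ p2) ⇔ p3 = 3/4 ⇔ 1/2 = 3/4
p2 ⇔ p2 = 1/2 ⇔ 1/2 = 1
((p1 ⇒ p2) ⇔ p3) ⇔ (p2 ⇔ p2) = 3/4 ⇔ 1 = 3/4
(((p2 ⇒ p1) ⇒ (p2 ⇒ p3)) ⇔ ((p2 ⇒ p1) ⇔ p1)) ⇒ (((p1 ⇒ p2) ⇔ p3) ⇔ (p2 ⇔ p2)) = 3/4 ⇒ 3/4 = 1
p3 ⇔ p2 = 1/2 ⇔ 1/2 = 1
p3 ⇔ p2 = 1/2 ⇔ 1/2 = 1
(p3 ⇔ p2) ⇒ p3 = 1 ⇒ 1/2 = 1/2
(p3 ⇔ p2) ⇒ ((p3 ⇔ p2) ⇒ p3) = 1 ⇒ 1/2 = 1/2
p1 ⇔ p2 = 3/4 ⇔ 1/2 = 3/4
¬(p1 ⇔ p2) = ¬3/4 = 1/4
p2 ⇒ p2 = 1/2 ⇒ 1/2 = 1
¬(p1 ⇔ p2) ⇔ (p2 ⇒ p2) = 1/4 ⇔ 1 = 1/4
((p3 ⇔ p2) ⇒ ((p3 ⇔ p2) ⇒ p3)) ⇔ (¬(p1 ⇔ p2) ⇔ (p2 ⇒ p2)) = 1/2 ⇔ 1/4 = 3/4
((((p2 ⇒ p1) ⇒ (p2 ⇒ p3)) ⇔ ((p2 ⇒ p1) ⇔ p1)) ⇒ (((p1 ⇒ p2) ⇔ p3) ⇔ (p2 ⇔ p2))) ⇔ (((p3 ⇔ p2) ⇒ ((p3 ⇔ p2) ⇒ p3)) ⇔ (¬(p1 ⇔ p2) ⇔ (p2 ⇒ p2))) = 1 ⇔ 3/4 = 3/4
p2 ⇔ p1 = 1/2 ⇔ 3/4 = 3/4
¬(p2 ⇔ p1) = ¬3/4 = 1/4
¬(p2 ⇔ p1) ⇒ p2 = 1/4 ⇒ 1/2 = 1
¬(¬(p2 ⇔ p1) ⇒ p2) = ¬1 = 0
(((((p2 ⇒ p1) ⇒ (p2 ⇒ p3)) ⇔ ((p2 ⇒ p1) ⇔ p1)) ⇒ (((p1 ⇒ p2) ⇔ p3) ⇔ (p2 ⇔ p2))) ⇔ (((p3 ⇔ p2) ⇒ ((p3 ⇔ p2) ⇒ p3)) ⇔ (¬(p1 ⇔ p2) ⇔ (p2 ⇒ p2)))) ⇔ ¬(¬(p2 ⇔ p1) ⇒ p2) = 3/4 ⇔ 0 = 1/4
¬((((((p2 ⇒ p1) ⇒ (p2 ⇒ p3)) ⇔ ((p2 ⇒ p1) ⇔ p1)) ⇒ (((p1 ⇒ p2) ⇔ p3) ⇔ (p2 ⇔ p2))) ⇔ (((p3 ⇔ p2) ⇒ ((p3 ⇔ p2) ⇒ p3)) ⇔ (¬(p1 ⇔ p2) ⇔ (p2 ⇒ p2)))) ⇔ ¬(¬(p2 ⇔ p1) ⇒ p2)) = ¬1/4 = 3/4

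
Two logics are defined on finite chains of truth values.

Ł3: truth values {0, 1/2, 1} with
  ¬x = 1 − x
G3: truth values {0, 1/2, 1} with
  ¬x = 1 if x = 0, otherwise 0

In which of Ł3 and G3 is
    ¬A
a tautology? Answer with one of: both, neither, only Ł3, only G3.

In Ł3: at A = 1/2 the value is 1/2 — not a tautology.
In G3: at A = 1/2 the value is 0 — not a tautology.

neither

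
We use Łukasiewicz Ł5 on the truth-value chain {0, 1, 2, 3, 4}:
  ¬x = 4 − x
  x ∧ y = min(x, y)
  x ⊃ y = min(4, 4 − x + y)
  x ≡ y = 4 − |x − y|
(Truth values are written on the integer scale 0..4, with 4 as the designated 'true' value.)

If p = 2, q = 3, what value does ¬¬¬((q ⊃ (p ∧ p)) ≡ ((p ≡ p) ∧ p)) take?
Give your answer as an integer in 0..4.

p ∧ p = 2 ∧ 2 = 2
q ⊃ (p ∧ p) = 3 ⊃ 2 = 3
p ≡ p = 2 ≡ 2 = 4
(p ≡ p) ∧ p = 4 ∧ 2 = 2
(q ⊃ (p ∧ p)) ≡ ((p ≡ p) ∧ p) = 3 ≡ 2 = 3
¬((q ⊃ (p ∧ p)) ≡ ((p ≡ p) ∧ p)) = ¬3 = 1
¬¬((q ⊃ (p ∧ p)) ≡ ((p ≡ p) ∧ p)) = ¬1 = 3
¬¬¬((q ⊃ (p ∧ p)) ≡ ((p ≡ p) ∧ p)) = ¬3 = 1

1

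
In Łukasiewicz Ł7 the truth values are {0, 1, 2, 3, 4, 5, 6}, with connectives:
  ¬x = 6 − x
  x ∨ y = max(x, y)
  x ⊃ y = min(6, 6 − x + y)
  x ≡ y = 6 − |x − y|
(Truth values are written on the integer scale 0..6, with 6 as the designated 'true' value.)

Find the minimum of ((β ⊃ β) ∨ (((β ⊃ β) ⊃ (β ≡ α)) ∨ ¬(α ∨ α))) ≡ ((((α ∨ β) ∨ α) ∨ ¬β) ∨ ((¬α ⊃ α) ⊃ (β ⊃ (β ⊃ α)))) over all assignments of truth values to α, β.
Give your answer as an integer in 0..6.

Take α = 3, β = 5:
β ⊃ β = 5 ⊃ 5 = 6
β ⊃ β = 5 ⊃ 5 = 6
β ≡ α = 5 ≡ 3 = 4
(β ⊃ β) ⊃ (β ≡ α) = 6 ⊃ 4 = 4
α ∨ α = 3 ∨ 3 = 3
¬(α ∨ α) = ¬3 = 3
((β ⊃ β) ⊃ (β ≡ α)) ∨ ¬(α ∨ α) = 4 ∨ 3 = 4
(β ⊃ β) ∨ (((β ⊃ β) ⊃ (β ≡ α)) ∨ ¬(α ∨ α)) = 6 ∨ 4 = 6
α ∨ β = 3 ∨ 5 = 5
(α ∨ β) ∨ α = 5 ∨ 3 = 5
¬β = ¬5 = 1
((α ∨ β) ∨ α) ∨ ¬β = 5 ∨ 1 = 5
¬α = ¬3 = 3
¬α ⊃ α = 3 ⊃ 3 = 6
β ⊃ α = 5 ⊃ 3 = 4
β ⊃ (β ⊃ α) = 5 ⊃ 4 = 5
(¬α ⊃ α) ⊃ (β ⊃ (β ⊃ α)) = 6 ⊃ 5 = 5
(((α ∨ β) ∨ α) ∨ ¬β) ∨ ((¬α ⊃ α) ⊃ (β ⊃ (β ⊃ α))) = 5 ∨ 5 = 5
((β ⊃ β) ∨ (((β ⊃ β) ⊃ (β ≡ α)) ∨ ¬(α ∨ α))) ≡ ((((α ∨ β) ∨ α) ∨ ¬β) ∨ ((¬α ⊃ α) ⊃ (β ⊃ (β ⊃ α)))) = 6 ≡ 5 = 5
No assignment yields a value below 5, so this is the minimum.

5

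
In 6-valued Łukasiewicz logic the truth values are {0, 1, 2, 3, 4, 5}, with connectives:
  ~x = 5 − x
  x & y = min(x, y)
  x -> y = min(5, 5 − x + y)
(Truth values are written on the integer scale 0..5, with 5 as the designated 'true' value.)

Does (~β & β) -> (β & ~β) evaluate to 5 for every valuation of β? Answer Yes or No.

Yes

β = 0 ↦ 5
β = 1 ↦ 5
β = 2 ↦ 5
β = 3 ↦ 5
β = 4 ↦ 5
β = 5 ↦ 5
Every assignment gives a value ≥ 5.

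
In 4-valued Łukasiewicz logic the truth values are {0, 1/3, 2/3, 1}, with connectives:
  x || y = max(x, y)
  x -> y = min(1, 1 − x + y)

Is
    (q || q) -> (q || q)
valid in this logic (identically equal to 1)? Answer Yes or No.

Yes

q = 0 ↦ 1
q = 1/3 ↦ 1
q = 2/3 ↦ 1
q = 1 ↦ 1
Every assignment gives a value ≥ 1.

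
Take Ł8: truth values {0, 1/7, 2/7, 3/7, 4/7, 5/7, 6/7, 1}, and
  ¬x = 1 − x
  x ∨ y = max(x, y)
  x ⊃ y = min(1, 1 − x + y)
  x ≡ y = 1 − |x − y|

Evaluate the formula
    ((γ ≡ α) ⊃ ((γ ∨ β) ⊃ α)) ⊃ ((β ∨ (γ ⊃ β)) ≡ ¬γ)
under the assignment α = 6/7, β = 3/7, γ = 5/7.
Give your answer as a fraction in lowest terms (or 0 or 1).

4/7

γ ≡ α = 5/7 ≡ 6/7 = 6/7
γ ∨ β = 5/7 ∨ 3/7 = 5/7
(γ ∨ β) ⊃ α = 5/7 ⊃ 6/7 = 1
(γ ≡ α) ⊃ ((γ ∨ β) ⊃ α) = 6/7 ⊃ 1 = 1
γ ⊃ β = 5/7 ⊃ 3/7 = 5/7
β ∨ (γ ⊃ β) = 3/7 ∨ 5/7 = 5/7
¬γ = ¬5/7 = 2/7
(β ∨ (γ ⊃ β)) ≡ ¬γ = 5/7 ≡ 2/7 = 4/7
((γ ≡ α) ⊃ ((γ ∨ β) ⊃ α)) ⊃ ((β ∨ (γ ⊃ β)) ≡ ¬γ) = 1 ⊃ 4/7 = 4/7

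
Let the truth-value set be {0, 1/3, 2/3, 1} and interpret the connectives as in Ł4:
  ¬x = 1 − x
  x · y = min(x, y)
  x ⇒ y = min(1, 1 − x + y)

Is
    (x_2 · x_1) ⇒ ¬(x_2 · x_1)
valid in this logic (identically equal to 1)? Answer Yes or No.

No

Counterexample: take x_1 = 2/3, x_2 = 2/3.
x_2 · x_1 = 2/3 · 2/3 = 2/3
x_2 · x_1 = 2/3 · 2/3 = 2/3
¬(x_2 · x_1) = ¬2/3 = 1/3
(x_2 · x_1) ⇒ ¬(x_2 · x_1) = 2/3 ⇒ 1/3 = 2/3
This gives 2/3 ≠ 1.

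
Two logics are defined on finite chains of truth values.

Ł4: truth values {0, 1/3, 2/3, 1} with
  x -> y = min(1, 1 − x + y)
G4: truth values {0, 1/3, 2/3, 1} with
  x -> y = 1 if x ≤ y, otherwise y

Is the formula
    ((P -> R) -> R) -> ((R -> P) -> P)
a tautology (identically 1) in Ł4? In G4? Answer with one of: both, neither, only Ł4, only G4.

only Ł4

In Ł4: every assignment gives 1 — tautology.
In G4: at P = 1/3, R = 0 the value is 1/3 — not a tautology.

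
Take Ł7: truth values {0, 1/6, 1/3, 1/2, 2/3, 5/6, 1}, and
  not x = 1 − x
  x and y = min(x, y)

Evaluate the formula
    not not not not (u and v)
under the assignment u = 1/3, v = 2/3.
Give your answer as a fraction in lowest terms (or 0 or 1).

u and v = 1/3 and 2/3 = 1/3
not (u and v) = not 1/3 = 2/3
not not (u and v) = not 2/3 = 1/3
not not not (u and v) = not 1/3 = 2/3
not not not not (u and v) = not 2/3 = 1/3

1/3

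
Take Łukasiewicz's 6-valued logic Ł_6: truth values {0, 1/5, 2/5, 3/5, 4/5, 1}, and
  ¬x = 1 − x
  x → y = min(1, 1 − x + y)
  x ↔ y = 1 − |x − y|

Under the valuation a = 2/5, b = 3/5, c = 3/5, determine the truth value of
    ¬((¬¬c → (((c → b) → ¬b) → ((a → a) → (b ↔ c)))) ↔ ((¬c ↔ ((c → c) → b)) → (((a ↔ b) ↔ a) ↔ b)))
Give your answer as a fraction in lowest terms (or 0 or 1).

0

¬c = ¬3/5 = 2/5
¬¬c = ¬2/5 = 3/5
c → b = 3/5 → 3/5 = 1
¬b = ¬3/5 = 2/5
(c → b) → ¬b = 1 → 2/5 = 2/5
a → a = 2/5 → 2/5 = 1
b ↔ c = 3/5 ↔ 3/5 = 1
(a → a) → (b ↔ c) = 1 → 1 = 1
((c → b) → ¬b) → ((a → a) → (b ↔ c)) = 2/5 → 1 = 1
¬¬c → (((c → b) → ¬b) → ((a → a) → (b ↔ c))) = 3/5 → 1 = 1
¬c = ¬3/5 = 2/5
c → c = 3/5 → 3/5 = 1
(c → c) → b = 1 → 3/5 = 3/5
¬c ↔ ((c → c) → b) = 2/5 ↔ 3/5 = 4/5
a ↔ b = 2/5 ↔ 3/5 = 4/5
(a ↔ b) ↔ a = 4/5 ↔ 2/5 = 3/5
((a ↔ b) ↔ a) ↔ b = 3/5 ↔ 3/5 = 1
(¬c ↔ ((c → c) → b)) → (((a ↔ b) ↔ a) ↔ b) = 4/5 → 1 = 1
(¬¬c → (((c → b) → ¬b) → ((a → a) → (b ↔ c)))) ↔ ((¬c ↔ ((c → c) → b)) → (((a ↔ b) ↔ a) ↔ b)) = 1 ↔ 1 = 1
¬((¬¬c → (((c → b) → ¬b) → ((a → a) → (b ↔ c)))) ↔ ((¬c ↔ ((c → c) → b)) → (((a ↔ b) ↔ a) ↔ b))) = ¬1 = 0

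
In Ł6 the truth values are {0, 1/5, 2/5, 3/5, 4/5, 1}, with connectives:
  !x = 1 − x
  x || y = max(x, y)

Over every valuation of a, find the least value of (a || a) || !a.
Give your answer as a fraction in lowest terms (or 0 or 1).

3/5

Take a = 2/5:
a || a = 2/5 || 2/5 = 2/5
!a = !2/5 = 3/5
(a || a) || !a = 2/5 || 3/5 = 3/5
No assignment yields a value below 3/5, so this is the minimum.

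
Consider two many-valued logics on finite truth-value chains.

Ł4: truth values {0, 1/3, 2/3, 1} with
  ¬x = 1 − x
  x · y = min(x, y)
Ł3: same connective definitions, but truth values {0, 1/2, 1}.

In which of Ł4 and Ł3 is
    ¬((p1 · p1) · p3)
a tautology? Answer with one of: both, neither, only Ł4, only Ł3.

neither

In Ł4: at p1 = 1/3, p3 = 1/3 the value is 2/3 — not a tautology.
In Ł3: at p1 = 1/2, p3 = 1/2 the value is 1/2 — not a tautology.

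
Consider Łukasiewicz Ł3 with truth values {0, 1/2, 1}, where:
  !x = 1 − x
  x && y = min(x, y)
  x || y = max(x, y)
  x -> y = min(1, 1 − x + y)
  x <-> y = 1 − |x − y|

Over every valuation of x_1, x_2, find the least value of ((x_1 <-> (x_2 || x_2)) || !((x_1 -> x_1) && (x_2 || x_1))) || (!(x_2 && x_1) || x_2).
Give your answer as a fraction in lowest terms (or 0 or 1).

Take x_1 = 1, x_2 = 1/2:
x_2 || x_2 = 1/2 || 1/2 = 1/2
x_1 <-> (x_2 || x_2) = 1 <-> 1/2 = 1/2
x_1 -> x_1 = 1 -> 1 = 1
x_2 || x_1 = 1/2 || 1 = 1
(x_1 -> x_1) && (x_2 || x_1) = 1 && 1 = 1
!((x_1 -> x_1) && (x_2 || x_1)) = !1 = 0
(x_1 <-> (x_2 || x_2)) || !((x_1 -> x_1) && (x_2 || x_1)) = 1/2 || 0 = 1/2
x_2 && x_1 = 1/2 && 1 = 1/2
!(x_2 && x_1) = !1/2 = 1/2
!(x_2 && x_1) || x_2 = 1/2 || 1/2 = 1/2
((x_1 <-> (x_2 || x_2)) || !((x_1 -> x_1) && (x_2 || x_1))) || (!(x_2 && x_1) || x_2) = 1/2 || 1/2 = 1/2
No assignment yields a value below 1/2, so this is the minimum.

1/2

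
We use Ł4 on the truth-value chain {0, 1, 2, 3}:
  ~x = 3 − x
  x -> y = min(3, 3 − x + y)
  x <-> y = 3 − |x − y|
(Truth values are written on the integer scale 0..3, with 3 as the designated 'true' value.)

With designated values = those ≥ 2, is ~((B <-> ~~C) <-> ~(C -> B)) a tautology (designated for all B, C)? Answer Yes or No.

Counterexample: take B = 0, C = 1.
~C = ~1 = 2
~~C = ~2 = 1
B <-> ~~C = 0 <-> 1 = 2
C -> B = 1 -> 0 = 2
~(C -> B) = ~2 = 1
(B <-> ~~C) <-> ~(C -> B) = 2 <-> 1 = 2
~((B <-> ~~C) <-> ~(C -> B)) = ~2 = 1
This gives 1, which is below 2.

No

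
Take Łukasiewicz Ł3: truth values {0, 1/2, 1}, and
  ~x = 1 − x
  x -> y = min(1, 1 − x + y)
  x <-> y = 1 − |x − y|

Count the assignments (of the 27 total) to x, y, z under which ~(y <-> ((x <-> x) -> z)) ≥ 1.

value 1: 6 assignments (counts)
value 1/2: 12 assignments
value 0: 9 assignments
So 6 of the 27 assignments meet the threshold.

6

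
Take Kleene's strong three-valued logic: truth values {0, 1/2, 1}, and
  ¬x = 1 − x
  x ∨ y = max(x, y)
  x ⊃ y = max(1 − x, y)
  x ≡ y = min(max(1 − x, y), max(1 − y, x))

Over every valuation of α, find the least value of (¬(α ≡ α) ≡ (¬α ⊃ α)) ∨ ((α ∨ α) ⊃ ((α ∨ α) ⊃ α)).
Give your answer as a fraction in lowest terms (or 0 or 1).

Take α = 1/2:
α ≡ α = 1/2 ≡ 1/2 = 1/2
¬(α ≡ α) = ¬1/2 = 1/2
¬α = ¬1/2 = 1/2
¬α ⊃ α = 1/2 ⊃ 1/2 = 1/2
¬(α ≡ α) ≡ (¬α ⊃ α) = 1/2 ≡ 1/2 = 1/2
α ∨ α = 1/2 ∨ 1/2 = 1/2
α ∨ α = 1/2 ∨ 1/2 = 1/2
(α ∨ α) ⊃ α = 1/2 ⊃ 1/2 = 1/2
(α ∨ α) ⊃ ((α ∨ α) ⊃ α) = 1/2 ⊃ 1/2 = 1/2
(¬(α ≡ α) ≡ (¬α ⊃ α)) ∨ ((α ∨ α) ⊃ ((α ∨ α) ⊃ α)) = 1/2 ∨ 1/2 = 1/2
No assignment yields a value below 1/2, so this is the minimum.

1/2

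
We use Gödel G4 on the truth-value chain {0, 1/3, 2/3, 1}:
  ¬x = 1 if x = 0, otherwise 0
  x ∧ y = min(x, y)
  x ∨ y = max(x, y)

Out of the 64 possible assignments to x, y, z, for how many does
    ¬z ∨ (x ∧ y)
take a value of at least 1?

value 1: 19 assignments (counts)
value 2/3: 9 assignments
value 1/3: 15 assignments
value 0: 21 assignments
So 19 of the 64 assignments meet the threshold.

19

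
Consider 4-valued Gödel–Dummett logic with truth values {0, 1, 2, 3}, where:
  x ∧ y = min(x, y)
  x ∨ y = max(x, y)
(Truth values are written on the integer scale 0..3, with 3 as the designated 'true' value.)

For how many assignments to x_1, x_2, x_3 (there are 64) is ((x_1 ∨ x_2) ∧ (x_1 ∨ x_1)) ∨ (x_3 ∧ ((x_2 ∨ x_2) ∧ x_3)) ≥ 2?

40

value 3: 19 assignments (counts)
value 2: 21 assignments (counts)
value 1: 17 assignments
value 0: 7 assignments
So 40 of the 64 assignments meet the threshold.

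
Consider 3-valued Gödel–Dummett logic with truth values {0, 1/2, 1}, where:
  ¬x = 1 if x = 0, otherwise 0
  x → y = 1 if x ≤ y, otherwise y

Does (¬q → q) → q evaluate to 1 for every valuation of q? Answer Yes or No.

Counterexample: take q = 1/2.
¬q = ¬1/2 = 0
¬q → q = 0 → 1/2 = 1
(¬q → q) → q = 1 → 1/2 = 1/2
This gives 1/2 ≠ 1.

No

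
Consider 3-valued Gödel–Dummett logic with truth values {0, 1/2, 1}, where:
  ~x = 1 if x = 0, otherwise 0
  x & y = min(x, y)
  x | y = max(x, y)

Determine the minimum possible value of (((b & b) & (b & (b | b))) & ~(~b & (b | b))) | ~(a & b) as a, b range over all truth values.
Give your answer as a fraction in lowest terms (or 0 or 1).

Take a = 1/2, b = 1/2:
b & b = 1/2 & 1/2 = 1/2
b | b = 1/2 | 1/2 = 1/2
b & (b | b) = 1/2 & 1/2 = 1/2
(b & b) & (b & (b | b)) = 1/2 & 1/2 = 1/2
~b = ~1/2 = 0
b | b = 1/2 | 1/2 = 1/2
~b & (b | b) = 0 & 1/2 = 0
~(~b & (b | b)) = ~0 = 1
((b & b) & (b & (b | b))) & ~(~b & (b | b)) = 1/2 & 1 = 1/2
a & b = 1/2 & 1/2 = 1/2
~(a & b) = ~1/2 = 0
(((b & b) & (b & (b | b))) & ~(~b & (b | b))) | ~(a & b) = 1/2 | 0 = 1/2
No assignment yields a value below 1/2, so this is the minimum.

1/2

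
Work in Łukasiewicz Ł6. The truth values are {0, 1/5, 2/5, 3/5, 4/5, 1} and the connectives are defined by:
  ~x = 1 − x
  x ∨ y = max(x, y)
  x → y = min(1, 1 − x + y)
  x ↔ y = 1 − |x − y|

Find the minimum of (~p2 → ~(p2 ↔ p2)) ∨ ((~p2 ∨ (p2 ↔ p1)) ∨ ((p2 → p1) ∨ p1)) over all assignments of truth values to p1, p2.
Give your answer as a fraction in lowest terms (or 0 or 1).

Take p1 = 0, p2 = 2/5:
~p2 = ~2/5 = 3/5
p2 ↔ p2 = 2/5 ↔ 2/5 = 1
~(p2 ↔ p2) = ~1 = 0
~p2 → ~(p2 ↔ p2) = 3/5 → 0 = 2/5
~p2 = ~2/5 = 3/5
p2 ↔ p1 = 2/5 ↔ 0 = 3/5
~p2 ∨ (p2 ↔ p1) = 3/5 ∨ 3/5 = 3/5
p2 → p1 = 2/5 → 0 = 3/5
(p2 → p1) ∨ p1 = 3/5 ∨ 0 = 3/5
(~p2 ∨ (p2 ↔ p1)) ∨ ((p2 → p1) ∨ p1) = 3/5 ∨ 3/5 = 3/5
(~p2 → ~(p2 ↔ p2)) ∨ ((~p2 ∨ (p2 ↔ p1)) ∨ ((p2 → p1) ∨ p1)) = 2/5 ∨ 3/5 = 3/5
No assignment yields a value below 3/5, so this is the minimum.

3/5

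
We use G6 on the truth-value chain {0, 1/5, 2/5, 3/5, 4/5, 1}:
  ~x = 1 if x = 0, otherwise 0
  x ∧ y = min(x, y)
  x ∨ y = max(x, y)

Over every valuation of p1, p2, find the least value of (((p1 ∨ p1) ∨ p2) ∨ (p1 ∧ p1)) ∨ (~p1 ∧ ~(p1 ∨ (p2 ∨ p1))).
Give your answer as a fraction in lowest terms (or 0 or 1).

Take p1 = 0, p2 = 1/5:
p1 ∨ p1 = 0 ∨ 0 = 0
(p1 ∨ p1) ∨ p2 = 0 ∨ 1/5 = 1/5
p1 ∧ p1 = 0 ∧ 0 = 0
((p1 ∨ p1) ∨ p2) ∨ (p1 ∧ p1) = 1/5 ∨ 0 = 1/5
~p1 = ~0 = 1
p2 ∨ p1 = 1/5 ∨ 0 = 1/5
p1 ∨ (p2 ∨ p1) = 0 ∨ 1/5 = 1/5
~(p1 ∨ (p2 ∨ p1)) = ~1/5 = 0
~p1 ∧ ~(p1 ∨ (p2 ∨ p1)) = 1 ∧ 0 = 0
(((p1 ∨ p1) ∨ p2) ∨ (p1 ∧ p1)) ∨ (~p1 ∧ ~(p1 ∨ (p2 ∨ p1))) = 1/5 ∨ 0 = 1/5
No assignment yields a value below 1/5, so this is the minimum.

1/5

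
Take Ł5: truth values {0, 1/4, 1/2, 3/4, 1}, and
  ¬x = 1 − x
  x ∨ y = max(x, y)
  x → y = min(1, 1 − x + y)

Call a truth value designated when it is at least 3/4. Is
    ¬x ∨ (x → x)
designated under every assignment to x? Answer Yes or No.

x = 0 ↦ 1
x = 1/4 ↦ 1
x = 1/2 ↦ 1
x = 3/4 ↦ 1
x = 1 ↦ 1
Every assignment gives a value ≥ 3/4.

Yes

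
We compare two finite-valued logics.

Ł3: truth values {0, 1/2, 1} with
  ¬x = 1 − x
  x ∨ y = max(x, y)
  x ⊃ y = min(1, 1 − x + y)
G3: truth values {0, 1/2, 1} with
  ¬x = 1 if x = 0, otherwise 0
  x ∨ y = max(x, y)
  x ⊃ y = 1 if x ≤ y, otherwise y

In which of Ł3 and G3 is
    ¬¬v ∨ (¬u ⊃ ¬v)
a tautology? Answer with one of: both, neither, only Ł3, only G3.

In Ł3: at u = 0, v = 1/2 the value is 1/2 — not a tautology.
In G3: every assignment gives 1 — tautology.

only G3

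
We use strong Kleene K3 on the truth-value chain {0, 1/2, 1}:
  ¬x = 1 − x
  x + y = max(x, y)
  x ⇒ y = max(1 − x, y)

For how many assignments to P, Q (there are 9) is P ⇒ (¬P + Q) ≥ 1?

P = 0, Q = 0 ↦ 1  ≥
P = 0, Q = 1/2 ↦ 1  ≥
P = 0, Q = 1 ↦ 1  ≥
P = 1/2, Q = 0 ↦ 1/2  <
P = 1/2, Q = 1/2 ↦ 1/2  <
P = 1/2, Q = 1 ↦ 1  ≥
P = 1, Q = 0 ↦ 0  <
P = 1, Q = 1/2 ↦ 1/2  <
P = 1, Q = 1 ↦ 1  ≥
So 5 of the 9 assignments meet the threshold.

5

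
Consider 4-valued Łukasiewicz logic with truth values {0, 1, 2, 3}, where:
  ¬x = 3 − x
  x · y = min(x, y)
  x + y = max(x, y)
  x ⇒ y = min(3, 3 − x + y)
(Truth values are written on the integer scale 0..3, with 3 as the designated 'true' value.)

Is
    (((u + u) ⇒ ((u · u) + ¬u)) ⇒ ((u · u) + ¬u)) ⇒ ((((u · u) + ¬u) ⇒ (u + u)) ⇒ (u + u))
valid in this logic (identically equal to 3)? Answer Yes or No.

Yes

u = 0 ↦ 3
u = 1 ↦ 3
u = 2 ↦ 3
u = 3 ↦ 3
Every assignment gives a value ≥ 3.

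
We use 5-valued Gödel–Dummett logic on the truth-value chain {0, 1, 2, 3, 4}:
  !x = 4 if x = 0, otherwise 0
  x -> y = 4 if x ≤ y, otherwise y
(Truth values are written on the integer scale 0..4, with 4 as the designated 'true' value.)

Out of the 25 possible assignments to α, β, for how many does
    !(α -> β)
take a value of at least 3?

4

value 4: 4 assignments (counts)
value 0: 21 assignments
So 4 of the 25 assignments meet the threshold.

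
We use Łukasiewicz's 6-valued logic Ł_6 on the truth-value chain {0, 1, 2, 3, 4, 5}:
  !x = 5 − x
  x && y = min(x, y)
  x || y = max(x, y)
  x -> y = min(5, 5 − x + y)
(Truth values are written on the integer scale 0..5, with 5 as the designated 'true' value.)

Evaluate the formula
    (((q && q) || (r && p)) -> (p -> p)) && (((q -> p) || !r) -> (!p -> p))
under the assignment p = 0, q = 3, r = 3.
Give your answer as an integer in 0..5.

q && q = 3 && 3 = 3
r && p = 3 && 0 = 0
(q && q) || (r && p) = 3 || 0 = 3
p -> p = 0 -> 0 = 5
((q && q) || (r && p)) -> (p -> p) = 3 -> 5 = 5
q -> p = 3 -> 0 = 2
!r = !3 = 2
(q -> p) || !r = 2 || 2 = 2
!p = !0 = 5
!p -> p = 5 -> 0 = 0
((q -> p) || !r) -> (!p -> p) = 2 -> 0 = 3
(((q && q) || (r && p)) -> (p -> p)) && (((q -> p) || !r) -> (!p -> p)) = 5 && 3 = 3

3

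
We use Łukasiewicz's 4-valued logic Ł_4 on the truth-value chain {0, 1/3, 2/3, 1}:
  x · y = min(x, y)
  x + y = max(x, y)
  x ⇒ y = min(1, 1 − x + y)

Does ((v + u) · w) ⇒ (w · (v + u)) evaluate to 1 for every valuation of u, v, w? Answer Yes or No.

Yes

At u = 2/3, v = 1, w = 1/3, for instance:
v + u = 1 + 2/3 = 1
(v + u) · w = 1 · 1/3 = 1/3
w · (v + u) = 1/3 · 1 = 1/3
((v + u) · w) ⇒ (w · (v + u)) = 1/3 ⇒ 1/3 = 1
and checking the remaining 63 assignments likewise gives ≥ 1 in every case.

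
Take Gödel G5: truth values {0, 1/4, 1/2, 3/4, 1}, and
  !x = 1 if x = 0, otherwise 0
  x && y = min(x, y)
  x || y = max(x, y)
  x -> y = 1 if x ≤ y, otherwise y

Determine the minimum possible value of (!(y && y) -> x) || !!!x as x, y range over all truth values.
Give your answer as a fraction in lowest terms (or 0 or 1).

1/4

Take x = 1/4, y = 0:
y && y = 0 && 0 = 0
!(y && y) = !0 = 1
!(y && y) -> x = 1 -> 1/4 = 1/4
!x = !1/4 = 0
!!x = !0 = 1
!!!x = !1 = 0
(!(y && y) -> x) || !!!x = 1/4 || 0 = 1/4
No assignment yields a value below 1/4, so this is the minimum.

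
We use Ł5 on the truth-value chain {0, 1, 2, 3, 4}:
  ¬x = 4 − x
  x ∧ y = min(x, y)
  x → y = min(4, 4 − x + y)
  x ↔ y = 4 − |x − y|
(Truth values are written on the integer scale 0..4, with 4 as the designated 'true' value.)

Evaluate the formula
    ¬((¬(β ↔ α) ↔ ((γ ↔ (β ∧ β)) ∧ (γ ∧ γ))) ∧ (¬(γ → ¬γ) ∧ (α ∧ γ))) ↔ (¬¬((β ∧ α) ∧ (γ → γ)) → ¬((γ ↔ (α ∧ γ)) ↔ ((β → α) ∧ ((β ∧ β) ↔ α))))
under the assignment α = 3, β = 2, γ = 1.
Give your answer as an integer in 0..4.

β ↔ α = 2 ↔ 3 = 3
¬(β ↔ α) = ¬3 = 1
β ∧ β = 2 ∧ 2 = 2
γ ↔ (β ∧ β) = 1 ↔ 2 = 3
γ ∧ γ = 1 ∧ 1 = 1
(γ ↔ (β ∧ β)) ∧ (γ ∧ γ) = 3 ∧ 1 = 1
¬(β ↔ α) ↔ ((γ ↔ (β ∧ β)) ∧ (γ ∧ γ)) = 1 ↔ 1 = 4
¬γ = ¬1 = 3
γ → ¬γ = 1 → 3 = 4
¬(γ → ¬γ) = ¬4 = 0
α ∧ γ = 3 ∧ 1 = 1
¬(γ → ¬γ) ∧ (α ∧ γ) = 0 ∧ 1 = 0
(¬(β ↔ α) ↔ ((γ ↔ (β ∧ β)) ∧ (γ ∧ γ))) ∧ (¬(γ → ¬γ) ∧ (α ∧ γ)) = 4 ∧ 0 = 0
¬((¬(β ↔ α) ↔ ((γ ↔ (β ∧ β)) ∧ (γ ∧ γ))) ∧ (¬(γ → ¬γ) ∧ (α ∧ γ))) = ¬0 = 4
β ∧ α = 2 ∧ 3 = 2
γ → γ = 1 → 1 = 4
(β ∧ α) ∧ (γ → γ) = 2 ∧ 4 = 2
¬((β ∧ α) ∧ (γ → γ)) = ¬2 = 2
¬¬((β ∧ α) ∧ (γ → γ)) = ¬2 = 2
α ∧ γ = 3 ∧ 1 = 1
γ ↔ (α ∧ γ) = 1 ↔ 1 = 4
β → α = 2 → 3 = 4
β ∧ β = 2 ∧ 2 = 2
(β ∧ β) ↔ α = 2 ↔ 3 = 3
(β → α) ∧ ((β ∧ β) ↔ α) = 4 ∧ 3 = 3
(γ ↔ (α ∧ γ)) ↔ ((β → α) ∧ ((β ∧ β) ↔ α)) = 4 ↔ 3 = 3
¬((γ ↔ (α ∧ γ)) ↔ ((β → α) ∧ ((β ∧ β) ↔ α))) = ¬3 = 1
¬¬((β ∧ α) ∧ (γ → γ)) → ¬((γ ↔ (α ∧ γ)) ↔ ((β → α) ∧ ((β ∧ β) ↔ α))) = 2 → 1 = 3
¬((¬(β ↔ α) ↔ ((γ ↔ (β ∧ β)) ∧ (γ ∧ γ))) ∧ (¬(γ → ¬γ) ∧ (α ∧ γ))) ↔ (¬¬((β ∧ α) ∧ (γ → γ)) → ¬((γ ↔ (α ∧ γ)) ↔ ((β → α) ∧ ((β ∧ β) ↔ α)))) = 4 ↔ 3 = 3

3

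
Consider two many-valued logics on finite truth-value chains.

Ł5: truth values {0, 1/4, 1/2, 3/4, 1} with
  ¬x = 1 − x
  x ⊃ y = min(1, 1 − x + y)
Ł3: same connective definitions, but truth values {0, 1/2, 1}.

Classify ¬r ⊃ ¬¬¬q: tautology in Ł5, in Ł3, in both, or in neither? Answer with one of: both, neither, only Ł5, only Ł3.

In Ł5: at q = 1/4, r = 0 the value is 3/4 — not a tautology.
In Ł3: at q = 1/2, r = 0 the value is 1/2 — not a tautology.

neither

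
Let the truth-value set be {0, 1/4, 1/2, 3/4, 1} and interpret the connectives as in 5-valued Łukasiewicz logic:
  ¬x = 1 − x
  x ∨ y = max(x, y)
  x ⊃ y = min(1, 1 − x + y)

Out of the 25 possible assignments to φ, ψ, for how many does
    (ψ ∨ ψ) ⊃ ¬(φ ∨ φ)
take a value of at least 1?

value 1: 15 assignments (counts)
value 3/4: 4 assignments
value 1/2: 3 assignments
value 1/4: 2 assignments
value 0: 1 assignment
So 15 of the 25 assignments meet the threshold.

15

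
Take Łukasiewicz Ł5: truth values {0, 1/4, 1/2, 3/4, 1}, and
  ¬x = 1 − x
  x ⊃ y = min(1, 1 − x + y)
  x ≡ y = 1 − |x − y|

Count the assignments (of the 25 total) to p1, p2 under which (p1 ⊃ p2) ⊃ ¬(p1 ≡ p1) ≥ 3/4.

3

value 1: 1 assignment (counts)
value 3/4: 2 assignments (counts)
value 1/2: 3 assignments
value 1/4: 4 assignments
value 0: 15 assignments
So 3 of the 25 assignments meet the threshold.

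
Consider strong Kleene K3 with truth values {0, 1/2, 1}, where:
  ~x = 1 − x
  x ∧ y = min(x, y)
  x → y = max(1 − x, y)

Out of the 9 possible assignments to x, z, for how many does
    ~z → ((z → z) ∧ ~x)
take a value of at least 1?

x = 0, z = 0 ↦ 1  ≥
x = 0, z = 1/2 ↦ 1/2  <
x = 0, z = 1 ↦ 1  ≥
x = 1/2, z = 0 ↦ 1/2  <
x = 1/2, z = 1/2 ↦ 1/2  <
x = 1/2, z = 1 ↦ 1  ≥
x = 1, z = 0 ↦ 0  <
x = 1, z = 1/2 ↦ 1/2  <
x = 1, z = 1 ↦ 1  ≥
So 4 of the 9 assignments meet the threshold.

4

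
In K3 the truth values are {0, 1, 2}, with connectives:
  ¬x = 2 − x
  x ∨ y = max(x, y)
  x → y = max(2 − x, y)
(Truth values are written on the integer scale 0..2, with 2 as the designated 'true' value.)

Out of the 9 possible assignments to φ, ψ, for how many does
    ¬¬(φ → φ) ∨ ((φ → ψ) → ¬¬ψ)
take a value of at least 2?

φ = 0, ψ = 0 ↦ 2  ≥
φ = 0, ψ = 1 ↦ 2  ≥
φ = 0, ψ = 2 ↦ 2  ≥
φ = 1, ψ = 0 ↦ 1  <
φ = 1, ψ = 1 ↦ 1  <
φ = 1, ψ = 2 ↦ 2  ≥
φ = 2, ψ = 0 ↦ 2  ≥
φ = 2, ψ = 1 ↦ 2  ≥
φ = 2, ψ = 2 ↦ 2  ≥
So 7 of the 9 assignments meet the threshold.

7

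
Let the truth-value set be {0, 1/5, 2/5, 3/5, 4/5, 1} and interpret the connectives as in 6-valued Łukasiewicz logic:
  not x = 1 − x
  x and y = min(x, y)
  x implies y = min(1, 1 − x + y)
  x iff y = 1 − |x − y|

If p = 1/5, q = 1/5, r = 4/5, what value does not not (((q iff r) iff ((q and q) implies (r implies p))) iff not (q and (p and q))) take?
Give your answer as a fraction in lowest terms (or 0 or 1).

q iff r = 1/5 iff 4/5 = 2/5
q and q = 1/5 and 1/5 = 1/5
r implies p = 4/5 implies 1/5 = 2/5
(q and q) implies (r implies p) = 1/5 implies 2/5 = 1
(q iff r) iff ((q and q) implies (r implies p)) = 2/5 iff 1 = 2/5
p and q = 1/5 and 1/5 = 1/5
q and (p and q) = 1/5 and 1/5 = 1/5
not (q and (p and q)) = not 1/5 = 4/5
((q iff r) iff ((q and q) implies (r implies p))) iff not (q and (p and q)) = 2/5 iff 4/5 = 3/5
not (((q iff r) iff ((q and q) implies (r implies p))) iff not (q and (p and q))) = not 3/5 = 2/5
not not (((q iff r) iff ((q and q) implies (r implies p))) iff not (q and (p and q))) = not 2/5 = 3/5

3/5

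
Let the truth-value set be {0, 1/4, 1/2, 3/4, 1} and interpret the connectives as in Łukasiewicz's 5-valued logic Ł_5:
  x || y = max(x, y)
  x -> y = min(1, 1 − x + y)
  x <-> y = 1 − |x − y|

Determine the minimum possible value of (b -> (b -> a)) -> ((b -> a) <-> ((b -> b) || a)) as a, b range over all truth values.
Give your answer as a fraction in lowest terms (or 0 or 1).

Take a = 0, b = 1/2:
b -> a = 1/2 -> 0 = 1/2
b -> (b -> a) = 1/2 -> 1/2 = 1
b -> a = 1/2 -> 0 = 1/2
b -> b = 1/2 -> 1/2 = 1
(b -> b) || a = 1 || 0 = 1
(b -> a) <-> ((b -> b) || a) = 1/2 <-> 1 = 1/2
(b -> (b -> a)) -> ((b -> a) <-> ((b -> b) || a)) = 1 -> 1/2 = 1/2
No assignment yields a value below 1/2, so this is the minimum.

1/2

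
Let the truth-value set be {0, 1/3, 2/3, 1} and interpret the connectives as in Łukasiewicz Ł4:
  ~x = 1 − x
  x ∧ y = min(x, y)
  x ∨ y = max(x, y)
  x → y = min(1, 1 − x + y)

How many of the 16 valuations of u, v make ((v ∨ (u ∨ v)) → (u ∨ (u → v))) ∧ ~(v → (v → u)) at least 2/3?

2

u = 0, v = 0 ↦ 0  <
u = 0, v = 1/3 ↦ 0  <
u = 0, v = 2/3 ↦ 1/3  <
u = 0, v = 1 ↦ 1  ≥
u = 1/3, v = 0 ↦ 0  <
u = 1/3, v = 1/3 ↦ 0  <
u = 1/3, v = 2/3 ↦ 0  <
u = 1/3, v = 1 ↦ 2/3  ≥
u = 2/3, v = 0 ↦ 0  <
u = 2/3, v = 1/3 ↦ 0  <
u = 2/3, v = 2/3 ↦ 0  <
u = 2/3, v = 1 ↦ 1/3  <
u = 1, v = 0 ↦ 0  <
u = 1, v = 1/3 ↦ 0  <
u = 1, v = 2/3 ↦ 0  <
u = 1, v = 1 ↦ 0  <
So 2 of the 16 assignments meet the threshold.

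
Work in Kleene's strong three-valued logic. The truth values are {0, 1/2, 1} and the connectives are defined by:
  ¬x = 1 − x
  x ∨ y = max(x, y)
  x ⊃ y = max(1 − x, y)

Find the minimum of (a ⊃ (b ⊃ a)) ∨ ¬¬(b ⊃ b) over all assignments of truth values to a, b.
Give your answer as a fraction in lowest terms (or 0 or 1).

1/2

Take a = 1/2, b = 1/2:
b ⊃ a = 1/2 ⊃ 1/2 = 1/2
a ⊃ (b ⊃ a) = 1/2 ⊃ 1/2 = 1/2
b ⊃ b = 1/2 ⊃ 1/2 = 1/2
¬(b ⊃ b) = ¬1/2 = 1/2
¬¬(b ⊃ b) = ¬1/2 = 1/2
(a ⊃ (b ⊃ a)) ∨ ¬¬(b ⊃ b) = 1/2 ∨ 1/2 = 1/2
No assignment yields a value below 1/2, so this is the minimum.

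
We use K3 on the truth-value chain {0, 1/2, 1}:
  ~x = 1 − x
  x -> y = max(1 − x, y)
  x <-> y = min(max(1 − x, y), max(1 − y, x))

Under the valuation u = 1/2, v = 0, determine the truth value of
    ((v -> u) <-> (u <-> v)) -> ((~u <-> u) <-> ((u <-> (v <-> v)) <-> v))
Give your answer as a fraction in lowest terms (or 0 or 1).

1/2

v -> u = 0 -> 1/2 = 1
u <-> v = 1/2 <-> 0 = 1/2
(v -> u) <-> (u <-> v) = 1 <-> 1/2 = 1/2
~u = ~1/2 = 1/2
~u <-> u = 1/2 <-> 1/2 = 1/2
v <-> v = 0 <-> 0 = 1
u <-> (v <-> v) = 1/2 <-> 1 = 1/2
(u <-> (v <-> v)) <-> v = 1/2 <-> 0 = 1/2
(~u <-> u) <-> ((u <-> (v <-> v)) <-> v) = 1/2 <-> 1/2 = 1/2
((v -> u) <-> (u <-> v)) -> ((~u <-> u) <-> ((u <-> (v <-> v)) <-> v)) = 1/2 -> 1/2 = 1/2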